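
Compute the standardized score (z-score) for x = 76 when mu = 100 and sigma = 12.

-2

Step 1: Recall the z-score formula: z = (x - mu) / sigma
Step 2: Substitute values: z = (76 - 100) / 12
Step 3: z = -24 / 12 = -2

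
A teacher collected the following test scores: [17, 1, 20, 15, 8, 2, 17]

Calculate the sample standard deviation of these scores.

7.7213

Step 1: Compute the mean: 11.4286
Step 2: Sum of squared deviations from the mean: 357.7143
Step 3: Sample variance = 357.7143 / 6 = 59.619
Step 4: Standard deviation = sqrt(59.619) = 7.7213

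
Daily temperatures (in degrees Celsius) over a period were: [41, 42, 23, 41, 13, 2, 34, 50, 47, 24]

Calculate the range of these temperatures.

48

Step 1: Identify the maximum value: max = 50
Step 2: Identify the minimum value: min = 2
Step 3: Range = max - min = 50 - 2 = 48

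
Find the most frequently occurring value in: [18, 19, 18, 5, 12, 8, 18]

18

Step 1: Count the frequency of each value:
  5: appears 1 time(s)
  8: appears 1 time(s)
  12: appears 1 time(s)
  18: appears 3 time(s)
  19: appears 1 time(s)
Step 2: The value 18 appears most frequently (3 times).
Step 3: Mode = 18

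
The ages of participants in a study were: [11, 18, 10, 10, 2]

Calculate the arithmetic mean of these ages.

10.2

Step 1: Sum all values: 11 + 18 + 10 + 10 + 2 = 51
Step 2: Count the number of values: n = 5
Step 3: Mean = sum / n = 51 / 5 = 10.2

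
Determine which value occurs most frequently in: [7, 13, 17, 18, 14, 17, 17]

17

Step 1: Count the frequency of each value:
  7: appears 1 time(s)
  13: appears 1 time(s)
  14: appears 1 time(s)
  17: appears 3 time(s)
  18: appears 1 time(s)
Step 2: The value 17 appears most frequently (3 times).
Step 3: Mode = 17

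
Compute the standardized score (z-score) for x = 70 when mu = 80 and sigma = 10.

-1

Step 1: Recall the z-score formula: z = (x - mu) / sigma
Step 2: Substitute values: z = (70 - 80) / 10
Step 3: z = -10 / 10 = -1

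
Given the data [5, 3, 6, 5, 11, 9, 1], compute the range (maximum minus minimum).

10

Step 1: Identify the maximum value: max = 11
Step 2: Identify the minimum value: min = 1
Step 3: Range = max - min = 11 - 1 = 10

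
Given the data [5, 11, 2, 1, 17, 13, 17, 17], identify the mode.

17

Step 1: Count the frequency of each value:
  1: appears 1 time(s)
  2: appears 1 time(s)
  5: appears 1 time(s)
  11: appears 1 time(s)
  13: appears 1 time(s)
  17: appears 3 time(s)
Step 2: The value 17 appears most frequently (3 times).
Step 3: Mode = 17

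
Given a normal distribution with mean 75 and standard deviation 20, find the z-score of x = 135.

3

Step 1: Recall the z-score formula: z = (x - mu) / sigma
Step 2: Substitute values: z = (135 - 75) / 20
Step 3: z = 60 / 20 = 3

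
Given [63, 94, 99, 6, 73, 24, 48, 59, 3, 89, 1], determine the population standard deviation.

35.4909

Step 1: Compute the mean: 50.8182
Step 2: Sum of squared deviations from the mean: 13855.6364
Step 3: Population variance = 13855.6364 / 11 = 1259.6033
Step 4: Standard deviation = sqrt(1259.6033) = 35.4909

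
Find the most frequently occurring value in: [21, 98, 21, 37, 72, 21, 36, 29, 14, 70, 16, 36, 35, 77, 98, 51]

21

Step 1: Count the frequency of each value:
  14: appears 1 time(s)
  16: appears 1 time(s)
  21: appears 3 time(s)
  29: appears 1 time(s)
  35: appears 1 time(s)
  36: appears 2 time(s)
  37: appears 1 time(s)
  51: appears 1 time(s)
  70: appears 1 time(s)
  72: appears 1 time(s)
  77: appears 1 time(s)
  98: appears 2 time(s)
Step 2: The value 21 appears most frequently (3 times).
Step 3: Mode = 21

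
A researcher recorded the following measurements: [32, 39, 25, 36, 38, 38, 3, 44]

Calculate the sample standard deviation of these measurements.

12.9332

Step 1: Compute the mean: 31.875
Step 2: Sum of squared deviations from the mean: 1170.875
Step 3: Sample variance = 1170.875 / 7 = 167.2679
Step 4: Standard deviation = sqrt(167.2679) = 12.9332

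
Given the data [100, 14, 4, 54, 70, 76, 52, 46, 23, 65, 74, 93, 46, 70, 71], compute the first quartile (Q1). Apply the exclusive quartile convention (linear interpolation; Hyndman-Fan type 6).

46

Step 1: Sort the data: [4, 14, 23, 46, 46, 52, 54, 65, 70, 70, 71, 74, 76, 93, 100]
Step 2: n = 15
Step 3: Using the exclusive quartile method:
  Q1 = 46
  Q2 (median) = 65
  Q3 = 74
  IQR = Q3 - Q1 = 74 - 46 = 28
Step 4: Q1 = 46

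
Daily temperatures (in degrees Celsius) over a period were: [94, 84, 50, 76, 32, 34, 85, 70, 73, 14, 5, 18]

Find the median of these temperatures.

60

Step 1: Sort the data in ascending order: [5, 14, 18, 32, 34, 50, 70, 73, 76, 84, 85, 94]
Step 2: The number of values is n = 12.
Step 3: Since n is even, the median is the average of positions 6 and 7:
  Median = (50 + 70) / 2 = 60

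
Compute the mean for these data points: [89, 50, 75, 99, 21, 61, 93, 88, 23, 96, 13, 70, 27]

61.9231

Step 1: Sum all values: 89 + 50 + 75 + 99 + 21 + 61 + 93 + 88 + 23 + 96 + 13 + 70 + 27 = 805
Step 2: Count the number of values: n = 13
Step 3: Mean = sum / n = 805 / 13 = 61.9231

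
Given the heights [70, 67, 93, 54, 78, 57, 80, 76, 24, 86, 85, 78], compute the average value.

70.6667

Step 1: Sum all values: 70 + 67 + 93 + 54 + 78 + 57 + 80 + 76 + 24 + 86 + 85 + 78 = 848
Step 2: Count the number of values: n = 12
Step 3: Mean = sum / n = 848 / 12 = 70.6667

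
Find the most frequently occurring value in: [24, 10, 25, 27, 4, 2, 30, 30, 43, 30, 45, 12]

30

Step 1: Count the frequency of each value:
  2: appears 1 time(s)
  4: appears 1 time(s)
  10: appears 1 time(s)
  12: appears 1 time(s)
  24: appears 1 time(s)
  25: appears 1 time(s)
  27: appears 1 time(s)
  30: appears 3 time(s)
  43: appears 1 time(s)
  45: appears 1 time(s)
Step 2: The value 30 appears most frequently (3 times).
Step 3: Mode = 30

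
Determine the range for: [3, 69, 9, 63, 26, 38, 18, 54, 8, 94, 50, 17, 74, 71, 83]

91

Step 1: Identify the maximum value: max = 94
Step 2: Identify the minimum value: min = 3
Step 3: Range = max - min = 94 - 3 = 91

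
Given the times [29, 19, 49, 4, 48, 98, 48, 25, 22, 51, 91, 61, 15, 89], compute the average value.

46.3571

Step 1: Sum all values: 29 + 19 + 49 + 4 + 48 + 98 + 48 + 25 + 22 + 51 + 91 + 61 + 15 + 89 = 649
Step 2: Count the number of values: n = 14
Step 3: Mean = sum / n = 649 / 14 = 46.3571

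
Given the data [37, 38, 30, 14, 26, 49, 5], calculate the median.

30

Step 1: Sort the data in ascending order: [5, 14, 26, 30, 37, 38, 49]
Step 2: The number of values is n = 7.
Step 3: Since n is odd, the median is the middle value at position 4: 30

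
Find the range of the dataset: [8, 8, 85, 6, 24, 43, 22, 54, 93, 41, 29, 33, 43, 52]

87

Step 1: Identify the maximum value: max = 93
Step 2: Identify the minimum value: min = 6
Step 3: Range = max - min = 93 - 6 = 87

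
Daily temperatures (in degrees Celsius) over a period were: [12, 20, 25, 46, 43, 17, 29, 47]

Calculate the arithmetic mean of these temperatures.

29.875

Step 1: Sum all values: 12 + 20 + 25 + 46 + 43 + 17 + 29 + 47 = 239
Step 2: Count the number of values: n = 8
Step 3: Mean = sum / n = 239 / 8 = 29.875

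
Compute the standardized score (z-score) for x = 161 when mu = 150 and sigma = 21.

0.5238

Step 1: Recall the z-score formula: z = (x - mu) / sigma
Step 2: Substitute values: z = (161 - 150) / 21
Step 3: z = 11 / 21 = 0.5238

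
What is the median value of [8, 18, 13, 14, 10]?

13

Step 1: Sort the data in ascending order: [8, 10, 13, 14, 18]
Step 2: The number of values is n = 5.
Step 3: Since n is odd, the median is the middle value at position 3: 13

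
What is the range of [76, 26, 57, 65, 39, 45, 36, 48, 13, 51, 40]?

63

Step 1: Identify the maximum value: max = 76
Step 2: Identify the minimum value: min = 13
Step 3: Range = max - min = 76 - 13 = 63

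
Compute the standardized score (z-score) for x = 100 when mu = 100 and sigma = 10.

0

Step 1: Recall the z-score formula: z = (x - mu) / sigma
Step 2: Substitute values: z = (100 - 100) / 10
Step 3: z = 0 / 10 = 0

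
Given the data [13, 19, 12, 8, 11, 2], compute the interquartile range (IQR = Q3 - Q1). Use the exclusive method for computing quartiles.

8

Step 1: Sort the data: [2, 8, 11, 12, 13, 19]
Step 2: n = 6
Step 3: Using the exclusive quartile method:
  Q1 = 6.5
  Q2 (median) = 11.5
  Q3 = 14.5
  IQR = Q3 - Q1 = 14.5 - 6.5 = 8
Step 4: IQR = 8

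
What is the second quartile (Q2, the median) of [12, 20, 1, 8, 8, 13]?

10

Step 1: Sort the data: [1, 8, 8, 12, 13, 20]
Step 2: n = 6
Step 3: Q2 is the median. Since n is even, it is the average of the values at positions 3 and 4:
  Q2 = (8 + 12) / 2 = 10
Step 4: Q2 = 10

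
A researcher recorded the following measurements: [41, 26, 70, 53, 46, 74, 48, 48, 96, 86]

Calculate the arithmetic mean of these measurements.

58.8

Step 1: Sum all values: 41 + 26 + 70 + 53 + 46 + 74 + 48 + 48 + 96 + 86 = 588
Step 2: Count the number of values: n = 10
Step 3: Mean = sum / n = 588 / 10 = 58.8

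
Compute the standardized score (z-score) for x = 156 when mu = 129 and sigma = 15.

1.8

Step 1: Recall the z-score formula: z = (x - mu) / sigma
Step 2: Substitute values: z = (156 - 129) / 15
Step 3: z = 27 / 15 = 1.8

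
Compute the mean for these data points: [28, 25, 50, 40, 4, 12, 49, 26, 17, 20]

27.1

Step 1: Sum all values: 28 + 25 + 50 + 40 + 4 + 12 + 49 + 26 + 17 + 20 = 271
Step 2: Count the number of values: n = 10
Step 3: Mean = sum / n = 271 / 10 = 27.1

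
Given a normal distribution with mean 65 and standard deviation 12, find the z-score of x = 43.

-1.8333

Step 1: Recall the z-score formula: z = (x - mu) / sigma
Step 2: Substitute values: z = (43 - 65) / 12
Step 3: z = -22 / 12 = -1.8333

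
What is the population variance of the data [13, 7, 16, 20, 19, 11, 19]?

20.2857

Step 1: Compute the mean: (13 + 7 + 16 + 20 + 19 + 11 + 19) / 7 = 15
Step 2: Compute squared deviations from the mean:
  (13 - 15)^2 = 4
  (7 - 15)^2 = 64
  (16 - 15)^2 = 1
  (20 - 15)^2 = 25
  (19 - 15)^2 = 16
  (11 - 15)^2 = 16
  (19 - 15)^2 = 16
Step 3: Sum of squared deviations = 142
Step 4: Population variance = 142 / 7 = 20.2857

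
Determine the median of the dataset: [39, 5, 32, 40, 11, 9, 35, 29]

30.5

Step 1: Sort the data in ascending order: [5, 9, 11, 29, 32, 35, 39, 40]
Step 2: The number of values is n = 8.
Step 3: Since n is even, the median is the average of positions 4 and 5:
  Median = (29 + 32) / 2 = 30.5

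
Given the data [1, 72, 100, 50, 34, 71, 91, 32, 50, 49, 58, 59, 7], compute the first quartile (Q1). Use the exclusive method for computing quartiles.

33

Step 1: Sort the data: [1, 7, 32, 34, 49, 50, 50, 58, 59, 71, 72, 91, 100]
Step 2: n = 13
Step 3: Using the exclusive quartile method:
  Q1 = 33
  Q2 (median) = 50
  Q3 = 71.5
  IQR = Q3 - Q1 = 71.5 - 33 = 38.5
Step 4: Q1 = 33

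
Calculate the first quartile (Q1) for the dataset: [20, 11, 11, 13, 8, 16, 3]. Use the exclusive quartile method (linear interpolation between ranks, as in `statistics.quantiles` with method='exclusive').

8

Step 1: Sort the data: [3, 8, 11, 11, 13, 16, 20]
Step 2: n = 7
Step 3: Using the exclusive quartile method:
  Q1 = 8
  Q2 (median) = 11
  Q3 = 16
  IQR = Q3 - Q1 = 16 - 8 = 8
Step 4: Q1 = 8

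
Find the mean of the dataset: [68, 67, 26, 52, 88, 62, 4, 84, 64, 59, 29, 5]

50.6667

Step 1: Sum all values: 68 + 67 + 26 + 52 + 88 + 62 + 4 + 84 + 64 + 59 + 29 + 5 = 608
Step 2: Count the number of values: n = 12
Step 3: Mean = sum / n = 608 / 12 = 50.6667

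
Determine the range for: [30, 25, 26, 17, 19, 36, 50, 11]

39

Step 1: Identify the maximum value: max = 50
Step 2: Identify the minimum value: min = 11
Step 3: Range = max - min = 50 - 11 = 39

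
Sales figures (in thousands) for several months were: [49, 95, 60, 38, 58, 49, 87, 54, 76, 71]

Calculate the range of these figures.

57

Step 1: Identify the maximum value: max = 95
Step 2: Identify the minimum value: min = 38
Step 3: Range = max - min = 95 - 38 = 57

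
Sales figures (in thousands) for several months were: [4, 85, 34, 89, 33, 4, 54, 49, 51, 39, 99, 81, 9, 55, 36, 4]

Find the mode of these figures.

4

Step 1: Count the frequency of each value:
  4: appears 3 time(s)
  9: appears 1 time(s)
  33: appears 1 time(s)
  34: appears 1 time(s)
  36: appears 1 time(s)
  39: appears 1 time(s)
  49: appears 1 time(s)
  51: appears 1 time(s)
  54: appears 1 time(s)
  55: appears 1 time(s)
  81: appears 1 time(s)
  85: appears 1 time(s)
  89: appears 1 time(s)
  99: appears 1 time(s)
Step 2: The value 4 appears most frequently (3 times).
Step 3: Mode = 4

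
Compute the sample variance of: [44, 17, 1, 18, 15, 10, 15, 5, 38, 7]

192

Step 1: Compute the mean: (44 + 17 + 1 + 18 + 15 + 10 + 15 + 5 + 38 + 7) / 10 = 17
Step 2: Compute squared deviations from the mean:
  (44 - 17)^2 = 729
  (17 - 17)^2 = 0
  (1 - 17)^2 = 256
  (18 - 17)^2 = 1
  (15 - 17)^2 = 4
  (10 - 17)^2 = 49
  (15 - 17)^2 = 4
  (5 - 17)^2 = 144
  (38 - 17)^2 = 441
  (7 - 17)^2 = 100
Step 3: Sum of squared deviations = 1728
Step 4: Sample variance = 1728 / 9 = 192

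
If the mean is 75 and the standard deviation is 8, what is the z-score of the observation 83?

1

Step 1: Recall the z-score formula: z = (x - mu) / sigma
Step 2: Substitute values: z = (83 - 75) / 8
Step 3: z = 8 / 8 = 1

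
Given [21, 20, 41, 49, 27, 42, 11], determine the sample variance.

196.1429

Step 1: Compute the mean: (21 + 20 + 41 + 49 + 27 + 42 + 11) / 7 = 30.1429
Step 2: Compute squared deviations from the mean:
  (21 - 30.1429)^2 = 83.5918
  (20 - 30.1429)^2 = 102.8776
  (41 - 30.1429)^2 = 117.8776
  (49 - 30.1429)^2 = 355.5918
  (27 - 30.1429)^2 = 9.8776
  (42 - 30.1429)^2 = 140.5918
  (11 - 30.1429)^2 = 366.449
Step 3: Sum of squared deviations = 1176.8571
Step 4: Sample variance = 1176.8571 / 6 = 196.1429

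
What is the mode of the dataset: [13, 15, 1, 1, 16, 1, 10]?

1

Step 1: Count the frequency of each value:
  1: appears 3 time(s)
  10: appears 1 time(s)
  13: appears 1 time(s)
  15: appears 1 time(s)
  16: appears 1 time(s)
Step 2: The value 1 appears most frequently (3 times).
Step 3: Mode = 1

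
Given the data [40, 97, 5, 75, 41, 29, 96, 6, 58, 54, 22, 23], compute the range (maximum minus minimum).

92

Step 1: Identify the maximum value: max = 97
Step 2: Identify the minimum value: min = 5
Step 3: Range = max - min = 97 - 5 = 92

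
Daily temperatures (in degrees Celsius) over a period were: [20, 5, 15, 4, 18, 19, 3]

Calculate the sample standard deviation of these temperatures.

7.6594

Step 1: Compute the mean: 12
Step 2: Sum of squared deviations from the mean: 352
Step 3: Sample variance = 352 / 6 = 58.6667
Step 4: Standard deviation = sqrt(58.6667) = 7.6594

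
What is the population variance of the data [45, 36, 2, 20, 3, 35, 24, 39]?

231.75

Step 1: Compute the mean: (45 + 36 + 2 + 20 + 3 + 35 + 24 + 39) / 8 = 25.5
Step 2: Compute squared deviations from the mean:
  (45 - 25.5)^2 = 380.25
  (36 - 25.5)^2 = 110.25
  (2 - 25.5)^2 = 552.25
  (20 - 25.5)^2 = 30.25
  (3 - 25.5)^2 = 506.25
  (35 - 25.5)^2 = 90.25
  (24 - 25.5)^2 = 2.25
  (39 - 25.5)^2 = 182.25
Step 3: Sum of squared deviations = 1854
Step 4: Population variance = 1854 / 8 = 231.75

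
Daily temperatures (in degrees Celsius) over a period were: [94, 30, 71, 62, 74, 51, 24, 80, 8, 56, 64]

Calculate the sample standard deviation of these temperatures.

25.8798

Step 1: Compute the mean: 55.8182
Step 2: Sum of squared deviations from the mean: 6697.6364
Step 3: Sample variance = 6697.6364 / 10 = 669.7636
Step 4: Standard deviation = sqrt(669.7636) = 25.8798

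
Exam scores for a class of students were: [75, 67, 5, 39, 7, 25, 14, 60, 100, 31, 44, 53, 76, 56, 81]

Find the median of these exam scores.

53

Step 1: Sort the data in ascending order: [5, 7, 14, 25, 31, 39, 44, 53, 56, 60, 67, 75, 76, 81, 100]
Step 2: The number of values is n = 15.
Step 3: Since n is odd, the median is the middle value at position 8: 53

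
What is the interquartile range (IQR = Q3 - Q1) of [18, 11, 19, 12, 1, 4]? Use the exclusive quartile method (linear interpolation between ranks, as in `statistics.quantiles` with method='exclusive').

15

Step 1: Sort the data: [1, 4, 11, 12, 18, 19]
Step 2: n = 6
Step 3: Using the exclusive quartile method:
  Q1 = 3.25
  Q2 (median) = 11.5
  Q3 = 18.25
  IQR = Q3 - Q1 = 18.25 - 3.25 = 15
Step 4: IQR = 15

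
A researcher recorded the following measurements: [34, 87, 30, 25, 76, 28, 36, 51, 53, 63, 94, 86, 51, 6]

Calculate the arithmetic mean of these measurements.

51.4286

Step 1: Sum all values: 34 + 87 + 30 + 25 + 76 + 28 + 36 + 51 + 53 + 63 + 94 + 86 + 51 + 6 = 720
Step 2: Count the number of values: n = 14
Step 3: Mean = sum / n = 720 / 14 = 51.4286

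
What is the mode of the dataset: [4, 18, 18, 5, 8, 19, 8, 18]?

18

Step 1: Count the frequency of each value:
  4: appears 1 time(s)
  5: appears 1 time(s)
  8: appears 2 time(s)
  18: appears 3 time(s)
  19: appears 1 time(s)
Step 2: The value 18 appears most frequently (3 times).
Step 3: Mode = 18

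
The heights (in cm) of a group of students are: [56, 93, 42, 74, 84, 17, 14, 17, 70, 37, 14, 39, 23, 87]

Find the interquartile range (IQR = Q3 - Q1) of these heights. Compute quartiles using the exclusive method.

59.5

Step 1: Sort the data: [14, 14, 17, 17, 23, 37, 39, 42, 56, 70, 74, 84, 87, 93]
Step 2: n = 14
Step 3: Using the exclusive quartile method:
  Q1 = 17
  Q2 (median) = 40.5
  Q3 = 76.5
  IQR = Q3 - Q1 = 76.5 - 17 = 59.5
Step 4: IQR = 59.5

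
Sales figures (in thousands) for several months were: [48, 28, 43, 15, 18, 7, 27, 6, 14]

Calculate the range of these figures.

42

Step 1: Identify the maximum value: max = 48
Step 2: Identify the minimum value: min = 6
Step 3: Range = max - min = 48 - 6 = 42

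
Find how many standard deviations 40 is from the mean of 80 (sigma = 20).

-2

Step 1: Recall the z-score formula: z = (x - mu) / sigma
Step 2: Substitute values: z = (40 - 80) / 20
Step 3: z = -40 / 20 = -2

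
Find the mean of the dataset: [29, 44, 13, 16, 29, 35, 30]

28

Step 1: Sum all values: 29 + 44 + 13 + 16 + 29 + 35 + 30 = 196
Step 2: Count the number of values: n = 7
Step 3: Mean = sum / n = 196 / 7 = 28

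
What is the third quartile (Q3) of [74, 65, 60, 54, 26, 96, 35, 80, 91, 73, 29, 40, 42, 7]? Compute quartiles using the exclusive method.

75.5

Step 1: Sort the data: [7, 26, 29, 35, 40, 42, 54, 60, 65, 73, 74, 80, 91, 96]
Step 2: n = 14
Step 3: Using the exclusive quartile method:
  Q1 = 33.5
  Q2 (median) = 57
  Q3 = 75.5
  IQR = Q3 - Q1 = 75.5 - 33.5 = 42
Step 4: Q3 = 75.5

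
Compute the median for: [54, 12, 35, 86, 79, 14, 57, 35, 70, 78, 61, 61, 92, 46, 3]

57

Step 1: Sort the data in ascending order: [3, 12, 14, 35, 35, 46, 54, 57, 61, 61, 70, 78, 79, 86, 92]
Step 2: The number of values is n = 15.
Step 3: Since n is odd, the median is the middle value at position 8: 57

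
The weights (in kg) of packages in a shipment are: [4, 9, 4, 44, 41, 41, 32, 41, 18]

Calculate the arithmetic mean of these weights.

26

Step 1: Sum all values: 4 + 9 + 4 + 44 + 41 + 41 + 32 + 41 + 18 = 234
Step 2: Count the number of values: n = 9
Step 3: Mean = sum / n = 234 / 9 = 26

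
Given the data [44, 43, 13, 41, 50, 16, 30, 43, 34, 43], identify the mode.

43

Step 1: Count the frequency of each value:
  13: appears 1 time(s)
  16: appears 1 time(s)
  30: appears 1 time(s)
  34: appears 1 time(s)
  41: appears 1 time(s)
  43: appears 3 time(s)
  44: appears 1 time(s)
  50: appears 1 time(s)
Step 2: The value 43 appears most frequently (3 times).
Step 3: Mode = 43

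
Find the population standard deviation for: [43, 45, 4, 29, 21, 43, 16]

14.665

Step 1: Compute the mean: 28.7143
Step 2: Sum of squared deviations from the mean: 1505.4286
Step 3: Population variance = 1505.4286 / 7 = 215.0612
Step 4: Standard deviation = sqrt(215.0612) = 14.665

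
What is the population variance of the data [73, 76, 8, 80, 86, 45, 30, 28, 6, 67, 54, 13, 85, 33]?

798.551

Step 1: Compute the mean: (73 + 76 + 8 + 80 + 86 + 45 + 30 + 28 + 6 + 67 + 54 + 13 + 85 + 33) / 14 = 48.8571
Step 2: Compute squared deviations from the mean:
  (73 - 48.8571)^2 = 582.8776
  (76 - 48.8571)^2 = 736.7347
  (8 - 48.8571)^2 = 1669.3061
  (80 - 48.8571)^2 = 969.8776
  (86 - 48.8571)^2 = 1379.5918
  (45 - 48.8571)^2 = 14.8776
  (30 - 48.8571)^2 = 355.5918
  (28 - 48.8571)^2 = 435.0204
  (6 - 48.8571)^2 = 1836.7347
  (67 - 48.8571)^2 = 329.1633
  (54 - 48.8571)^2 = 26.449
  (13 - 48.8571)^2 = 1285.7347
  (85 - 48.8571)^2 = 1306.3061
  (33 - 48.8571)^2 = 251.449
Step 3: Sum of squared deviations = 11179.7143
Step 4: Population variance = 11179.7143 / 14 = 798.551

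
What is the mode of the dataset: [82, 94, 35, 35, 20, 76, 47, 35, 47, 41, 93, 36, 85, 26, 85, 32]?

35

Step 1: Count the frequency of each value:
  20: appears 1 time(s)
  26: appears 1 time(s)
  32: appears 1 time(s)
  35: appears 3 time(s)
  36: appears 1 time(s)
  41: appears 1 time(s)
  47: appears 2 time(s)
  76: appears 1 time(s)
  82: appears 1 time(s)
  85: appears 2 time(s)
  93: appears 1 time(s)
  94: appears 1 time(s)
Step 2: The value 35 appears most frequently (3 times).
Step 3: Mode = 35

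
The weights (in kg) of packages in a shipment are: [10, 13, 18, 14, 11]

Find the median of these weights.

13

Step 1: Sort the data in ascending order: [10, 11, 13, 14, 18]
Step 2: The number of values is n = 5.
Step 3: Since n is odd, the median is the middle value at position 3: 13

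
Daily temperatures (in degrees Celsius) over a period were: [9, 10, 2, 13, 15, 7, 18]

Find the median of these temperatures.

10

Step 1: Sort the data in ascending order: [2, 7, 9, 10, 13, 15, 18]
Step 2: The number of values is n = 7.
Step 3: Since n is odd, the median is the middle value at position 4: 10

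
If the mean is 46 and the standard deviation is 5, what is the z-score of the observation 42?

-0.8

Step 1: Recall the z-score formula: z = (x - mu) / sigma
Step 2: Substitute values: z = (42 - 46) / 5
Step 3: z = -4 / 5 = -0.8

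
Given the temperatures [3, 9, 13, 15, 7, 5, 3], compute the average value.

7.8571

Step 1: Sum all values: 3 + 9 + 13 + 15 + 7 + 5 + 3 = 55
Step 2: Count the number of values: n = 7
Step 3: Mean = sum / n = 55 / 7 = 7.8571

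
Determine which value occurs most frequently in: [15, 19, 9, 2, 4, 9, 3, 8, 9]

9

Step 1: Count the frequency of each value:
  2: appears 1 time(s)
  3: appears 1 time(s)
  4: appears 1 time(s)
  8: appears 1 time(s)
  9: appears 3 time(s)
  15: appears 1 time(s)
  19: appears 1 time(s)
Step 2: The value 9 appears most frequently (3 times).
Step 3: Mode = 9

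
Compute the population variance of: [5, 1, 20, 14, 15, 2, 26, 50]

226.9844

Step 1: Compute the mean: (5 + 1 + 20 + 14 + 15 + 2 + 26 + 50) / 8 = 16.625
Step 2: Compute squared deviations from the mean:
  (5 - 16.625)^2 = 135.1406
  (1 - 16.625)^2 = 244.1406
  (20 - 16.625)^2 = 11.3906
  (14 - 16.625)^2 = 6.8906
  (15 - 16.625)^2 = 2.6406
  (2 - 16.625)^2 = 213.8906
  (26 - 16.625)^2 = 87.8906
  (50 - 16.625)^2 = 1113.8906
Step 3: Sum of squared deviations = 1815.875
Step 4: Population variance = 1815.875 / 8 = 226.9844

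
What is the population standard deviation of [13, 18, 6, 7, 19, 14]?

4.9469

Step 1: Compute the mean: 12.8333
Step 2: Sum of squared deviations from the mean: 146.8333
Step 3: Population variance = 146.8333 / 6 = 24.4722
Step 4: Standard deviation = sqrt(24.4722) = 4.9469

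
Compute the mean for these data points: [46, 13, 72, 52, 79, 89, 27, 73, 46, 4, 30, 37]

47.3333

Step 1: Sum all values: 46 + 13 + 72 + 52 + 79 + 89 + 27 + 73 + 46 + 4 + 30 + 37 = 568
Step 2: Count the number of values: n = 12
Step 3: Mean = sum / n = 568 / 12 = 47.3333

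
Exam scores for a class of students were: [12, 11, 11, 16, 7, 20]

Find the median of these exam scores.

11.5

Step 1: Sort the data in ascending order: [7, 11, 11, 12, 16, 20]
Step 2: The number of values is n = 6.
Step 3: Since n is even, the median is the average of positions 3 and 4:
  Median = (11 + 12) / 2 = 11.5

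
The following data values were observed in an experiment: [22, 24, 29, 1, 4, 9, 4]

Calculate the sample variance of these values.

129.9048

Step 1: Compute the mean: (22 + 24 + 29 + 1 + 4 + 9 + 4) / 7 = 13.2857
Step 2: Compute squared deviations from the mean:
  (22 - 13.2857)^2 = 75.9388
  (24 - 13.2857)^2 = 114.7959
  (29 - 13.2857)^2 = 246.9388
  (1 - 13.2857)^2 = 150.9388
  (4 - 13.2857)^2 = 86.2245
  (9 - 13.2857)^2 = 18.3673
  (4 - 13.2857)^2 = 86.2245
Step 3: Sum of squared deviations = 779.4286
Step 4: Sample variance = 779.4286 / 6 = 129.9048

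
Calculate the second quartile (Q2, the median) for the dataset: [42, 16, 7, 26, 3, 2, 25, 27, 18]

18

Step 1: Sort the data: [2, 3, 7, 16, 18, 25, 26, 27, 42]
Step 2: n = 9
Step 3: Q2 is the median. Since n is odd, it is the middle value at position 5: 18
Step 4: Q2 = 18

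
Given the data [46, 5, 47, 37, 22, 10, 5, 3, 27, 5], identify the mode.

5

Step 1: Count the frequency of each value:
  3: appears 1 time(s)
  5: appears 3 time(s)
  10: appears 1 time(s)
  22: appears 1 time(s)
  27: appears 1 time(s)
  37: appears 1 time(s)
  46: appears 1 time(s)
  47: appears 1 time(s)
Step 2: The value 5 appears most frequently (3 times).
Step 3: Mode = 5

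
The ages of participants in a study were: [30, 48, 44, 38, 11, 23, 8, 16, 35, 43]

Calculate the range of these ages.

40

Step 1: Identify the maximum value: max = 48
Step 2: Identify the minimum value: min = 8
Step 3: Range = max - min = 48 - 8 = 40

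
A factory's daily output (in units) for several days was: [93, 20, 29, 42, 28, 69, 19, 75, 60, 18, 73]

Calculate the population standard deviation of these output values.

25.7358

Step 1: Compute the mean: 47.8182
Step 2: Sum of squared deviations from the mean: 7285.6364
Step 3: Population variance = 7285.6364 / 11 = 662.3306
Step 4: Standard deviation = sqrt(662.3306) = 25.7358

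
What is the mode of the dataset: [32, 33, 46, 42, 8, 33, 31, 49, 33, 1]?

33

Step 1: Count the frequency of each value:
  1: appears 1 time(s)
  8: appears 1 time(s)
  31: appears 1 time(s)
  32: appears 1 time(s)
  33: appears 3 time(s)
  42: appears 1 time(s)
  46: appears 1 time(s)
  49: appears 1 time(s)
Step 2: The value 33 appears most frequently (3 times).
Step 3: Mode = 33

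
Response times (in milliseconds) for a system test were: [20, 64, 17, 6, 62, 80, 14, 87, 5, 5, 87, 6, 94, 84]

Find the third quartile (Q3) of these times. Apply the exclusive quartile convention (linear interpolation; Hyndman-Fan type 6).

84.75

Step 1: Sort the data: [5, 5, 6, 6, 14, 17, 20, 62, 64, 80, 84, 87, 87, 94]
Step 2: n = 14
Step 3: Using the exclusive quartile method:
  Q1 = 6
  Q2 (median) = 41
  Q3 = 84.75
  IQR = Q3 - Q1 = 84.75 - 6 = 78.75
Step 4: Q3 = 84.75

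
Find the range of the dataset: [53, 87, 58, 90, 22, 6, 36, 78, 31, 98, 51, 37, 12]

92

Step 1: Identify the maximum value: max = 98
Step 2: Identify the minimum value: min = 6
Step 3: Range = max - min = 98 - 6 = 92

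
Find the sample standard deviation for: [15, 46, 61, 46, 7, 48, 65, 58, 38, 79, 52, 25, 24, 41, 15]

20.6836

Step 1: Compute the mean: 41.3333
Step 2: Sum of squared deviations from the mean: 5989.3333
Step 3: Sample variance = 5989.3333 / 14 = 427.8095
Step 4: Standard deviation = sqrt(427.8095) = 20.6836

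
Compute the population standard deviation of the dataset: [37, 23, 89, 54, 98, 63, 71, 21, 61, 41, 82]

24.6422

Step 1: Compute the mean: 58.1818
Step 2: Sum of squared deviations from the mean: 6679.6364
Step 3: Population variance = 6679.6364 / 11 = 607.2397
Step 4: Standard deviation = sqrt(607.2397) = 24.6422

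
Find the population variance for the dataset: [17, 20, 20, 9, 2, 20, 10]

43.1429

Step 1: Compute the mean: (17 + 20 + 20 + 9 + 2 + 20 + 10) / 7 = 14
Step 2: Compute squared deviations from the mean:
  (17 - 14)^2 = 9
  (20 - 14)^2 = 36
  (20 - 14)^2 = 36
  (9 - 14)^2 = 25
  (2 - 14)^2 = 144
  (20 - 14)^2 = 36
  (10 - 14)^2 = 16
Step 3: Sum of squared deviations = 302
Step 4: Population variance = 302 / 7 = 43.1429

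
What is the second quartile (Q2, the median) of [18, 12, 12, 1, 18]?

12

Step 1: Sort the data: [1, 12, 12, 18, 18]
Step 2: n = 5
Step 3: Q2 is the median. Since n is odd, it is the middle value at position 3: 12
Step 4: Q2 = 12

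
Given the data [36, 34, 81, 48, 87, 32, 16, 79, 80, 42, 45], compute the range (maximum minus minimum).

71

Step 1: Identify the maximum value: max = 87
Step 2: Identify the minimum value: min = 16
Step 3: Range = max - min = 87 - 16 = 71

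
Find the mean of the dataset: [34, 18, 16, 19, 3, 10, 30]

18.5714

Step 1: Sum all values: 34 + 18 + 16 + 19 + 3 + 10 + 30 = 130
Step 2: Count the number of values: n = 7
Step 3: Mean = sum / n = 130 / 7 = 18.5714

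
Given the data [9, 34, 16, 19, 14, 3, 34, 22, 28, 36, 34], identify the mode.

34

Step 1: Count the frequency of each value:
  3: appears 1 time(s)
  9: appears 1 time(s)
  14: appears 1 time(s)
  16: appears 1 time(s)
  19: appears 1 time(s)
  22: appears 1 time(s)
  28: appears 1 time(s)
  34: appears 3 time(s)
  36: appears 1 time(s)
Step 2: The value 34 appears most frequently (3 times).
Step 3: Mode = 34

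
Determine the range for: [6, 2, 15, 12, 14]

13

Step 1: Identify the maximum value: max = 15
Step 2: Identify the minimum value: min = 2
Step 3: Range = max - min = 15 - 2 = 13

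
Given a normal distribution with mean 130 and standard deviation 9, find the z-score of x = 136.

0.6667

Step 1: Recall the z-score formula: z = (x - mu) / sigma
Step 2: Substitute values: z = (136 - 130) / 9
Step 3: z = 6 / 9 = 0.6667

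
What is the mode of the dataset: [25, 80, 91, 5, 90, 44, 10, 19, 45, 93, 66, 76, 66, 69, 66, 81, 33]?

66

Step 1: Count the frequency of each value:
  5: appears 1 time(s)
  10: appears 1 time(s)
  19: appears 1 time(s)
  25: appears 1 time(s)
  33: appears 1 time(s)
  44: appears 1 time(s)
  45: appears 1 time(s)
  66: appears 3 time(s)
  69: appears 1 time(s)
  76: appears 1 time(s)
  80: appears 1 time(s)
  81: appears 1 time(s)
  90: appears 1 time(s)
  91: appears 1 time(s)
  93: appears 1 time(s)
Step 2: The value 66 appears most frequently (3 times).
Step 3: Mode = 66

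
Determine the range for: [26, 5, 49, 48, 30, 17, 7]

44

Step 1: Identify the maximum value: max = 49
Step 2: Identify the minimum value: min = 5
Step 3: Range = max - min = 49 - 5 = 44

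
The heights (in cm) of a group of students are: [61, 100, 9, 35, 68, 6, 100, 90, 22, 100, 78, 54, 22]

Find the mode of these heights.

100

Step 1: Count the frequency of each value:
  6: appears 1 time(s)
  9: appears 1 time(s)
  22: appears 2 time(s)
  35: appears 1 time(s)
  54: appears 1 time(s)
  61: appears 1 time(s)
  68: appears 1 time(s)
  78: appears 1 time(s)
  90: appears 1 time(s)
  100: appears 3 time(s)
Step 2: The value 100 appears most frequently (3 times).
Step 3: Mode = 100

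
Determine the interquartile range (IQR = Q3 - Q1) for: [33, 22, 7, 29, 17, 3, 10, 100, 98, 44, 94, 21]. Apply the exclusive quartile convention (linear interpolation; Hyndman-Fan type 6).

69.75

Step 1: Sort the data: [3, 7, 10, 17, 21, 22, 29, 33, 44, 94, 98, 100]
Step 2: n = 12
Step 3: Using the exclusive quartile method:
  Q1 = 11.75
  Q2 (median) = 25.5
  Q3 = 81.5
  IQR = Q3 - Q1 = 81.5 - 11.75 = 69.75
Step 4: IQR = 69.75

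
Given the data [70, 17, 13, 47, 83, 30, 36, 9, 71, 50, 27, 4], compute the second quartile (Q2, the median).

33

Step 1: Sort the data: [4, 9, 13, 17, 27, 30, 36, 47, 50, 70, 71, 83]
Step 2: n = 12
Step 3: Q2 is the median. Since n is even, it is the average of the values at positions 6 and 7:
  Q2 = (30 + 36) / 2 = 33
Step 4: Q2 = 33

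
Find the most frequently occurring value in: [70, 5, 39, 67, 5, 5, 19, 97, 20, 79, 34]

5

Step 1: Count the frequency of each value:
  5: appears 3 time(s)
  19: appears 1 time(s)
  20: appears 1 time(s)
  34: appears 1 time(s)
  39: appears 1 time(s)
  67: appears 1 time(s)
  70: appears 1 time(s)
  79: appears 1 time(s)
  97: appears 1 time(s)
Step 2: The value 5 appears most frequently (3 times).
Step 3: Mode = 5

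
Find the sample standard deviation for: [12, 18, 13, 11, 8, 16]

3.5777

Step 1: Compute the mean: 13
Step 2: Sum of squared deviations from the mean: 64
Step 3: Sample variance = 64 / 5 = 12.8
Step 4: Standard deviation = sqrt(12.8) = 3.5777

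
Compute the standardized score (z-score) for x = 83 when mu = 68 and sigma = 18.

0.8333

Step 1: Recall the z-score formula: z = (x - mu) / sigma
Step 2: Substitute values: z = (83 - 68) / 18
Step 3: z = 15 / 18 = 0.8333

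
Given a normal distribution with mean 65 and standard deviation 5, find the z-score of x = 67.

0.4

Step 1: Recall the z-score formula: z = (x - mu) / sigma
Step 2: Substitute values: z = (67 - 65) / 5
Step 3: z = 2 / 5 = 0.4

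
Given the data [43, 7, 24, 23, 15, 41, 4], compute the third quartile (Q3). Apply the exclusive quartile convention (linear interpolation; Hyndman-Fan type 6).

41

Step 1: Sort the data: [4, 7, 15, 23, 24, 41, 43]
Step 2: n = 7
Step 3: Using the exclusive quartile method:
  Q1 = 7
  Q2 (median) = 23
  Q3 = 41
  IQR = Q3 - Q1 = 41 - 7 = 34
Step 4: Q3 = 41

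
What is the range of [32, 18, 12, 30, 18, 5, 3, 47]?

44

Step 1: Identify the maximum value: max = 47
Step 2: Identify the minimum value: min = 3
Step 3: Range = max - min = 47 - 3 = 44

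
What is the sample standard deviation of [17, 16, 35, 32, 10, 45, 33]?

12.6416

Step 1: Compute the mean: 26.8571
Step 2: Sum of squared deviations from the mean: 958.8571
Step 3: Sample variance = 958.8571 / 6 = 159.8095
Step 4: Standard deviation = sqrt(159.8095) = 12.6416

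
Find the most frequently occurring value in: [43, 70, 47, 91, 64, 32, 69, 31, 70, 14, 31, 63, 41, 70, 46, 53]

70

Step 1: Count the frequency of each value:
  14: appears 1 time(s)
  31: appears 2 time(s)
  32: appears 1 time(s)
  41: appears 1 time(s)
  43: appears 1 time(s)
  46: appears 1 time(s)
  47: appears 1 time(s)
  53: appears 1 time(s)
  63: appears 1 time(s)
  64: appears 1 time(s)
  69: appears 1 time(s)
  70: appears 3 time(s)
  91: appears 1 time(s)
Step 2: The value 70 appears most frequently (3 times).
Step 3: Mode = 70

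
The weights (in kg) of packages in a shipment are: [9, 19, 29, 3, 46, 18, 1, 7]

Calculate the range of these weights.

45

Step 1: Identify the maximum value: max = 46
Step 2: Identify the minimum value: min = 1
Step 3: Range = max - min = 46 - 1 = 45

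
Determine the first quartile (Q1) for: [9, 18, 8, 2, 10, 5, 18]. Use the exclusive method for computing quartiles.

5

Step 1: Sort the data: [2, 5, 8, 9, 10, 18, 18]
Step 2: n = 7
Step 3: Using the exclusive quartile method:
  Q1 = 5
  Q2 (median) = 9
  Q3 = 18
  IQR = Q3 - Q1 = 18 - 5 = 13
Step 4: Q1 = 5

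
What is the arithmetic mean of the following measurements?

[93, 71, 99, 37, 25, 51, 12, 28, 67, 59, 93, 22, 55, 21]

52.3571

Step 1: Sum all values: 93 + 71 + 99 + 37 + 25 + 51 + 12 + 28 + 67 + 59 + 93 + 22 + 55 + 21 = 733
Step 2: Count the number of values: n = 14
Step 3: Mean = sum / n = 733 / 14 = 52.3571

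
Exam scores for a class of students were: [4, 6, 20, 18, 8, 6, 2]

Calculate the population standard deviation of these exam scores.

6.4902

Step 1: Compute the mean: 9.1429
Step 2: Sum of squared deviations from the mean: 294.8571
Step 3: Population variance = 294.8571 / 7 = 42.1224
Step 4: Standard deviation = sqrt(42.1224) = 6.4902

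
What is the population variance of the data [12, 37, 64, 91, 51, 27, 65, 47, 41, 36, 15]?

489.4215

Step 1: Compute the mean: (12 + 37 + 64 + 91 + 51 + 27 + 65 + 47 + 41 + 36 + 15) / 11 = 44.1818
Step 2: Compute squared deviations from the mean:
  (12 - 44.1818)^2 = 1035.6694
  (37 - 44.1818)^2 = 51.5785
  (64 - 44.1818)^2 = 392.7603
  (91 - 44.1818)^2 = 2191.9421
  (51 - 44.1818)^2 = 46.4876
  (27 - 44.1818)^2 = 295.2149
  (65 - 44.1818)^2 = 433.3967
  (47 - 44.1818)^2 = 7.9421
  (41 - 44.1818)^2 = 10.124
  (36 - 44.1818)^2 = 66.9421
  (15 - 44.1818)^2 = 851.5785
Step 3: Sum of squared deviations = 5383.6364
Step 4: Population variance = 5383.6364 / 11 = 489.4215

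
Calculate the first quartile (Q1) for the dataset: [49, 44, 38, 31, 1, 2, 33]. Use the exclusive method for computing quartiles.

2

Step 1: Sort the data: [1, 2, 31, 33, 38, 44, 49]
Step 2: n = 7
Step 3: Using the exclusive quartile method:
  Q1 = 2
  Q2 (median) = 33
  Q3 = 44
  IQR = Q3 - Q1 = 44 - 2 = 42
Step 4: Q1 = 2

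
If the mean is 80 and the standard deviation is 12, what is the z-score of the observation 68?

-1

Step 1: Recall the z-score formula: z = (x - mu) / sigma
Step 2: Substitute values: z = (68 - 80) / 12
Step 3: z = -12 / 12 = -1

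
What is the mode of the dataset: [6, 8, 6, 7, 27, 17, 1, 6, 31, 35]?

6

Step 1: Count the frequency of each value:
  1: appears 1 time(s)
  6: appears 3 time(s)
  7: appears 1 time(s)
  8: appears 1 time(s)
  17: appears 1 time(s)
  27: appears 1 time(s)
  31: appears 1 time(s)
  35: appears 1 time(s)
Step 2: The value 6 appears most frequently (3 times).
Step 3: Mode = 6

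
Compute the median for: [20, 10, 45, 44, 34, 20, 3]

20

Step 1: Sort the data in ascending order: [3, 10, 20, 20, 34, 44, 45]
Step 2: The number of values is n = 7.
Step 3: Since n is odd, the median is the middle value at position 4: 20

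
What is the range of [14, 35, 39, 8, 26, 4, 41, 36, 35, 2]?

39

Step 1: Identify the maximum value: max = 41
Step 2: Identify the minimum value: min = 2
Step 3: Range = max - min = 41 - 2 = 39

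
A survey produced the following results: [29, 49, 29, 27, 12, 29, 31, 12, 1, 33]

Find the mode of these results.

29

Step 1: Count the frequency of each value:
  1: appears 1 time(s)
  12: appears 2 time(s)
  27: appears 1 time(s)
  29: appears 3 time(s)
  31: appears 1 time(s)
  33: appears 1 time(s)
  49: appears 1 time(s)
Step 2: The value 29 appears most frequently (3 times).
Step 3: Mode = 29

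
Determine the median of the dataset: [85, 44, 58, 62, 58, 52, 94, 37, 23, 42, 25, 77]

55

Step 1: Sort the data in ascending order: [23, 25, 37, 42, 44, 52, 58, 58, 62, 77, 85, 94]
Step 2: The number of values is n = 12.
Step 3: Since n is even, the median is the average of positions 6 and 7:
  Median = (52 + 58) / 2 = 55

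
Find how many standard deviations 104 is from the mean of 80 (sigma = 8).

3

Step 1: Recall the z-score formula: z = (x - mu) / sigma
Step 2: Substitute values: z = (104 - 80) / 8
Step 3: z = 24 / 8 = 3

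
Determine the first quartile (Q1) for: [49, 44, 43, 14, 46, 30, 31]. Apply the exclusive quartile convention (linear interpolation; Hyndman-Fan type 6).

30

Step 1: Sort the data: [14, 30, 31, 43, 44, 46, 49]
Step 2: n = 7
Step 3: Using the exclusive quartile method:
  Q1 = 30
  Q2 (median) = 43
  Q3 = 46
  IQR = Q3 - Q1 = 46 - 30 = 16
Step 4: Q1 = 30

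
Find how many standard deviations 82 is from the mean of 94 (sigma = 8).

-1.5

Step 1: Recall the z-score formula: z = (x - mu) / sigma
Step 2: Substitute values: z = (82 - 94) / 8
Step 3: z = -12 / 8 = -1.5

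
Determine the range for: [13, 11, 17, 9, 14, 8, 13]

9

Step 1: Identify the maximum value: max = 17
Step 2: Identify the minimum value: min = 8
Step 3: Range = max - min = 17 - 8 = 9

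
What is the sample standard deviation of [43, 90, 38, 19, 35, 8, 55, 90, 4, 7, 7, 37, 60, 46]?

28.5758

Step 1: Compute the mean: 38.5
Step 2: Sum of squared deviations from the mean: 10615.5
Step 3: Sample variance = 10615.5 / 13 = 816.5769
Step 4: Standard deviation = sqrt(816.5769) = 28.5758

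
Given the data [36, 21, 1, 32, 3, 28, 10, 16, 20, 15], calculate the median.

18

Step 1: Sort the data in ascending order: [1, 3, 10, 15, 16, 20, 21, 28, 32, 36]
Step 2: The number of values is n = 10.
Step 3: Since n is even, the median is the average of positions 5 and 6:
  Median = (16 + 20) / 2 = 18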